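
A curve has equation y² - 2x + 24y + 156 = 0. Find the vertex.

(6, -12)

Only y is squared. Complete the square in y: (y + 12)² = 2(x - 6).
Vertex (6, -12); 4p = 2 so p = 1/2. Opens right.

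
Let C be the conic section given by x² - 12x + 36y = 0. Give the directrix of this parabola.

Only x is squared. Complete the square in x: (x - 6)² = -36(y - 1).
Vertex (6, 1); 4p = -36 so p = -9. Opens down.
Directrix is the horizontal line y = k − p = 1 − (-9) = 10.

y = 10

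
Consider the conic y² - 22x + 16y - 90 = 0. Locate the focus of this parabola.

(-3/2, -8)

Only y is squared. Complete the square in y: (y + 8)² = 22(x + 7).
Vertex (-7, -8); 4p = 22 so p = 11/2. Opens right.
Focus is p units from the vertex along the axis: (h + p, k).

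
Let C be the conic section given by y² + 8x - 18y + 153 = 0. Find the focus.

Only y is squared. Complete the square in y: (y - 9)² = -8(x + 9).
Vertex (-9, 9); 4p = -8 so p = -2. Opens left.
Focus is p units from the vertex along the axis: (h + p, k).

(-11, 9)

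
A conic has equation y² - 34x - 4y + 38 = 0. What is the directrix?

x = -15/2

Only y is squared. Complete the square in y: (y - 2)² = 34(x - 1).
Vertex (1, 2); 4p = 34 so p = 17/2. Opens right.
Directrix is the vertical line x = h − p = 1 − (17/2) = -15/2.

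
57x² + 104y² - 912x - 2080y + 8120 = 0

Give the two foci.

(8 - √47, 10) and (8 + √47, 10)

Group: 57(x² - 16x) + 104(y² - 20y) = -8120
Complete the square in x and y: 57(x - 8)² + 104(y - 10)² = -8120 + 3648 + 10400 = 5928
Dividing both sides by 5928: (x - 8)²/104 + (y - 10)²/57 = 1
Ellipse, center (8, 10), major axis horizontal; a² = 104, b² = 57.
c² = a² - b² = 104 - 57 = 47, so c = √47.
Foci lie on the horizontal axis through the center: (h ± c, k).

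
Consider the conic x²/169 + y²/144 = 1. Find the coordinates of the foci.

Center (0, 0). The larger denominator 169 sits under the x-term, so the major axis is horizontal; a² = 169, b² = 144.
c² = a² - b² = 169 - 144 = 25, so c = 5.
Foci lie on the horizontal axis through the center: (h ± c, k).

(-5, 0) and (5, 0)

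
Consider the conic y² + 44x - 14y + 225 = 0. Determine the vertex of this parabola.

Only y is squared. Complete the square in y: (y - 7)² = -44(x + 4).
Vertex (-4, 7); 4p = -44 so p = -11. Opens left.

(-4, 7)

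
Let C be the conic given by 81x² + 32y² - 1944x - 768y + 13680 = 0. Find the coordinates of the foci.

(12, 5) and (12, 19)

Group: 81(x² - 24x) + 32(y² - 24y) = -13680
Complete the square in x and y: 81(x - 12)² + 32(y - 12)² = -13680 + 11664 + 4608 = 2592
Divide by 2592: (x - 12)²/32 + (y - 12)²/81 = 1
Ellipse, center (12, 12), major axis vertical; a² = 81, b² = 32.
c² = a² - b² = 81 - 32 = 49, so c = 7.
Foci lie on the vertical axis through the center: (h, k ± c).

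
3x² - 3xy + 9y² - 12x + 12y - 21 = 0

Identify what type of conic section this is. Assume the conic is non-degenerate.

A = 3, B = -3, C = 9.
Discriminant B² − 4AC = (-3)² − 4·3·9 = -99.
B² − 4AC < 0 ⇒ ellipse.

ellipse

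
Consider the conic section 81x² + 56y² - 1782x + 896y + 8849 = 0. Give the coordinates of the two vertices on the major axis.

Group the x- and y-terms: 81(x² - 22x) + 56(y² + 16y) = -8849
Complete the square in x and y: 81(x - 11)² + 56(y + 8)² = -8849 + 9801 + 3584 = 4536
Dividing both sides by 4536: (x - 11)²/56 + (y + 8)²/81 = 1
Ellipse, center (11, -8), major axis vertical; a² = 81, b² = 56.
a = 9. Vertices at (h, k ± a).

(11, -17) and (11, 1)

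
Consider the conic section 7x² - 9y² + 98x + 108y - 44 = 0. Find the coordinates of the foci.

Group the x- and y-terms: 7(x² + 14x) -9(y² - 12y) = 44
7(x + 7)² -9(y - 6)² = 44 + 343 - 324 = 63
Divide through by 63 to get (x + 7)²/9 - (y - 6)²/7 = 1.
Hyperbola, center (-7, 6), transverse axis horizontal; a² = 9, b² = 7.
c² = a² + b² = 9 + 7 = 16, so c = 4.
Foci lie on the horizontal axis through the center: (h ± c, k).

(-11, 6) and (-3, 6)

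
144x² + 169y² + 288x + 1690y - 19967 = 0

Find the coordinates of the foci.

(-6, -5) and (4, -5)

Group: 144(x² + 2x) + 169(y² + 10y) = 19967
Complete the square in x and y: 144(x + 1)² + 169(y + 5)² = 19967 + 144 + 4225 = 24336
Dividing both sides by 24336: (x + 1)²/169 + (y + 5)²/144 = 1
Ellipse, center (-1, -5), major axis horizontal; a² = 169, b² = 144.
c² = a² - b² = 169 - 144 = 25, so c = 5.
Foci lie on the horizontal axis through the center: (h ± c, k).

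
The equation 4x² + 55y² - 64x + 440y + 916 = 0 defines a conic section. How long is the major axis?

Rearranging, 4(x² - 16x) + 55(y² + 8y) = -916.
Complete the square: 4(x - 8)² + 55(y + 4)² = -916 + 256 + 880 = 220
Divide by 220: (x - 8)²/55 + (y + 4)²/4 = 1
Ellipse, center (8, -4), major axis horizontal; a² = 55, b² = 4.
a² = 55 so a = √55; the major axis has length 2a = 2√55.

2√55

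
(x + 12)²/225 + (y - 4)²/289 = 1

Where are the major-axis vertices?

Center (-12, 4). The larger denominator 289 sits under the y-term, so the major axis is vertical; a² = 289, b² = 225.
a = 17. Vertices at (h, k ± a).

(-12, -13) and (-12, 21)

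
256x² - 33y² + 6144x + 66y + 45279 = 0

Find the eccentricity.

e = 17/16

Group the x- and y-terms: 256(x² + 24x) -33(y² - 2y) = -45279
Completing the square gives 256(x + 12)² -33(y - 1)² = -45279 + 36864 - 33 = -8448.
Divide through by -8448 to get (y - 1)²/256 - (x + 12)²/33 = 1.
Hyperbola, center (-12, 1), transverse axis vertical; a² = 256, b² = 33.
c² = a² + b² = 289, so c = 17.
e = c/a = 17/16.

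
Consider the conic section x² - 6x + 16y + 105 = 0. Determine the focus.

Only x is squared. Complete the square in x: (x - 3)² = -16(y + 6).
Vertex (3, -6); 4p = -16 so p = -4. Opens down.
Focus is p units from the vertex along the axis: (h, k + p).

(3, -10)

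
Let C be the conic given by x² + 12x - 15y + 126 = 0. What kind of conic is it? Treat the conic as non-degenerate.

parabola

No xy term. Coefficients of x² and y² are A = 1, C = 0.
Exactly one squared variable ⇒ parabola.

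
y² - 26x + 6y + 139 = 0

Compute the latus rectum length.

26

Only y is squared. Complete the square in y: (y + 3)² = 26(x - 5).
Vertex (5, -3); 4p = 26 so p = 13/2. Opens right.
Latus rectum length = |4p| = 26.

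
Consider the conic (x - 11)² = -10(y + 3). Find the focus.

Vertex (11, -3); 4p = -10 so p = -5/2. Opens down.
Focus is p units from the vertex along the axis: (h, k + p).

(11, -11/2)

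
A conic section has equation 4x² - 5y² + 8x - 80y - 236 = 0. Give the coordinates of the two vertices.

(-1, -12) and (-1, -4)

Rearranging, 4(x² + 2x) -5(y² + 16y) = 236.
Complete the square in x and y: 4(x + 1)² -5(y + 8)² = 236 + 4 - 320 = -80
Divide by -80: (y + 8)²/16 - (x + 1)²/20 = 1
Hyperbola, center (-1, -8), transverse axis vertical; a² = 16, b² = 20.
a = 4. Vertices at (h, k ± a).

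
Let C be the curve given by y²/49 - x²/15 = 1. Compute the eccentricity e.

Center (0, 0). The positive term is the y-term, so the transverse axis is vertical; a² = 49, b² = 15.
c² = a² + b² = 64, so c = 8.
e = c/a = 8/7.

e = 8/7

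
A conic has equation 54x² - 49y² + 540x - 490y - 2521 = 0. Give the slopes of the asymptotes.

Rearranging, 54(x² + 10x) -49(y² + 10y) = 2521.
54(x + 5)² -49(y + 5)² = 2521 + 1350 - 1225 = 2646
Divide through by 2646 to get (x + 5)²/49 - (y + 5)²/54 = 1.
Hyperbola, center (-5, -5), transverse axis horizontal; a² = 49, b² = 54.
For a horizontal hyperbola the asymptotes have slope ±b/a.
Here that is ±3√6/7.

3√6/7 and -3√6/7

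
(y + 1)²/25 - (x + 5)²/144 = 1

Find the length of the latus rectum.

Center (-5, -1). The positive term is the y-term, so the transverse axis is vertical; a² = 25, b² = 144.
Latus rectum length = 2b²/a = 2·144/5 = 288/5.

288/5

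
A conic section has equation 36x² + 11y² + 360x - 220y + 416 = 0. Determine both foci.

Collect terms: 36(x² + 10x) + 11(y² - 20y) = -416
Complete the square in x and y: 36(x + 5)² + 11(y - 10)² = -416 + 900 + 1100 = 1584
Dividing both sides by 1584: (x + 5)²/44 + (y - 10)²/144 = 1
Ellipse, center (-5, 10), major axis vertical; a² = 144, b² = 44.
c² = a² - b² = 144 - 44 = 100, so c = 10.
Foci lie on the vertical axis through the center: (h, k ± c).

(-5, 0) and (-5, 20)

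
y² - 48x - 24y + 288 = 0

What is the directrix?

Only y is squared. Complete the square in y: (y - 12)² = 48(x - 3).
Vertex (3, 12); 4p = 48 so p = 12. Opens right.
Directrix is the vertical line x = h − p = 3 − (12) = -9.

x = -9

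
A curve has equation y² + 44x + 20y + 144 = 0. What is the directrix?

x = 10

Only y is squared. Complete the square in y: (y + 10)² = -44(x + 1).
Vertex (-1, -10); 4p = -44 so p = -11. Opens left.
Directrix is the vertical line x = h − p = -1 − (-11) = 10.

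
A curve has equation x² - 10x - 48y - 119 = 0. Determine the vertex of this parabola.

Only x is squared. Complete the square in x: (x - 5)² = 48(y + 3).
Vertex (5, -3); 4p = 48 so p = 12. Opens up.

(5, -3)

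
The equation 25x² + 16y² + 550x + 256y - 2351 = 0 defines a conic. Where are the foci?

Group the x- and y-terms: 25(x² + 22x) + 16(y² + 16y) = 2351
Complete the square in x and y: 25(x + 11)² + 16(y + 8)² = 2351 + 3025 + 1024 = 6400
Divide through by 6400 to get (x + 11)²/256 + (y + 8)²/400 = 1.
Ellipse, center (-11, -8), major axis vertical; a² = 400, b² = 256.
c² = a² - b² = 400 - 256 = 144, so c = 12.
Foci lie on the vertical axis through the center: (h, k ± c).

(-11, -20) and (-11, 4)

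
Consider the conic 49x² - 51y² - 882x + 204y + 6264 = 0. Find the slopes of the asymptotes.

Rearranging, 49(x² - 18x) -51(y² - 4y) = -6264.
Complete the square: 49(x - 9)² -51(y - 2)² = -6264 + 3969 - 204 = -2499
Dividing both sides by -2499: (y - 2)²/49 - (x - 9)²/51 = 1
Hyperbola, center (9, 2), transverse axis vertical; a² = 49, b² = 51.
For a vertical hyperbola the asymptotes have slope ±a/b.
Here that is ±7/√51 = ±7√51/51.

7√51/51 and -7√51/51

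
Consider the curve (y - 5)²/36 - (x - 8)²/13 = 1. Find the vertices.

Center (8, 5). The positive term is the y-term, so the transverse axis is vertical; a² = 36, b² = 13.
a = 6. Vertices at (h, k ± a).

(8, -1) and (8, 11)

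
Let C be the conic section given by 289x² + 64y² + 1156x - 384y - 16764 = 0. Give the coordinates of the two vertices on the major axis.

Group the x- and y-terms: 289(x² + 4x) + 64(y² - 6y) = 16764
Complete the square in x and y: 289(x + 2)² + 64(y - 3)² = 16764 + 1156 + 576 = 18496
Dividing both sides by 18496: (x + 2)²/64 + (y - 3)²/289 = 1
Ellipse, center (-2, 3), major axis vertical; a² = 289, b² = 64.
a = 17. Vertices at (h, k ± a).

(-2, -14) and (-2, 20)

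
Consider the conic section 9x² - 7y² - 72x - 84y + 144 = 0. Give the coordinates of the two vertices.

(4, -12) and (4, 0)

Group the x- and y-terms: 9(x² - 8x) -7(y² + 12y) = -144
Complete the square in x and y: 9(x - 4)² -7(y + 6)² = -144 + 144 - 252 = -252
Divide by -252: (y + 6)²/36 - (x - 4)²/28 = 1
Hyperbola, center (4, -6), transverse axis vertical; a² = 36, b² = 28.
a = 6. Vertices at (h, k ± a).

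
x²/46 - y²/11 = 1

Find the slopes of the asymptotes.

√506/46 and -√506/46

Center (0, 0). The positive term is the x-term, so the transverse axis is horizontal; a² = 46, b² = 11.
For a horizontal hyperbola the asymptotes have slope ±b/a.
Here that is ±√11/√46 = ±√506/46.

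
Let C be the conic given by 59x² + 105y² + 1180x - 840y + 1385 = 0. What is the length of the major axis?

2√105

Group: 59(x² + 20x) + 105(y² - 8y) = -1385
59(x + 10)² + 105(y - 4)² = -1385 + 5900 + 1680 = 6195
Divide through by 6195 to get (x + 10)²/105 + (y - 4)²/59 = 1.
Ellipse, center (-10, 4), major axis horizontal; a² = 105, b² = 59.
a² = 105 so a = √105; the major axis has length 2a = 2√105.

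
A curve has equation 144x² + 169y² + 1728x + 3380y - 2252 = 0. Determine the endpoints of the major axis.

Collect terms: 144(x² + 12x) + 169(y² + 20y) = 2252
Complete the square in x and y: 144(x + 6)² + 169(y + 10)² = 2252 + 5184 + 16900 = 24336
Divide by 24336: (x + 6)²/169 + (y + 10)²/144 = 1
Ellipse, center (-6, -10), major axis horizontal; a² = 169, b² = 144.
a = 13. Vertices at (h ± a, k).

(-19, -10) and (7, -10)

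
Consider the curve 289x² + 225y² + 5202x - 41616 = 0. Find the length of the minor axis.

Collect terms: 289(x² + 18x) + 225y² = 41616
Completing the square gives 289(x + 9)² + 225y² = 41616 + 23409 + 0 = 65025.
Divide through by 65025 to get (x + 9)²/225 + y²/289 = 1.
Ellipse, center (-9, 0), major axis vertical; a² = 289, b² = 225.
b² = 225 so b = 15; the minor axis has length 2b = 30.

30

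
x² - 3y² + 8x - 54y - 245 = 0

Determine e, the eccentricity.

e = 2√3/3

Collect terms: (x² + 8x) -3(y² + 18y) = 245
Complete the square: (x + 4)² -3(y + 9)² = 245 + 16 - 243 = 18
Divide through by 18 to get (x + 4)²/18 - (y + 9)²/6 = 1.
Hyperbola, center (-4, -9), transverse axis horizontal; a² = 18, b² = 6.
c² = a² + b² = 24, so c = 2√6.
e = c/a = 2√6/3√2 = 2√3/3.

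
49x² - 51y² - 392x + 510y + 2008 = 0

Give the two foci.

Collect terms: 49(x² - 8x) -51(y² - 10y) = -2008
Complete the square in x and y: 49(x - 4)² -51(y - 5)² = -2008 + 784 - 1275 = -2499
Divide by -2499: (y - 5)²/49 - (x - 4)²/51 = 1
Hyperbola, center (4, 5), transverse axis vertical; a² = 49, b² = 51.
c² = a² + b² = 49 + 51 = 100, so c = 10.
Foci lie on the vertical axis through the center: (h, k ± c).

(4, -5) and (4, 15)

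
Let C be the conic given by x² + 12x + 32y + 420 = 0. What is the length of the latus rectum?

Only x is squared. Complete the square in x: (x + 6)² = -32(y + 12).
Vertex (-6, -12); 4p = -32 so p = -8. Opens down.
Latus rectum length = |4p| = 32.

32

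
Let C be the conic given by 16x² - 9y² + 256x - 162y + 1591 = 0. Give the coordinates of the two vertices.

(-8, -21) and (-8, 3)

Rearranging, 16(x² + 16x) -9(y² + 18y) = -1591.
Complete the square in x and y: 16(x + 8)² -9(y + 9)² = -1591 + 1024 - 729 = -1296
Dividing both sides by -1296: (y + 9)²/144 - (x + 8)²/81 = 1
Hyperbola, center (-8, -9), transverse axis vertical; a² = 144, b² = 81.
a = 12. Vertices at (h, k ± a).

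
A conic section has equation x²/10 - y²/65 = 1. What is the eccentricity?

e = √30/2

Center (0, 0). The positive term is the x-term, so the transverse axis is horizontal; a² = 10, b² = 65.
c² = a² + b² = 75, so c = 5√3.
e = c/a = 5√3/√10 = √30/2.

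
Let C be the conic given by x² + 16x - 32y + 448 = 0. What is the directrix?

y = 4

Only x is squared. Complete the square in x: (x + 8)² = 32(y - 12).
Vertex (-8, 12); 4p = 32 so p = 8. Opens up.
Directrix is the horizontal line y = k − p = 12 − (8) = 4.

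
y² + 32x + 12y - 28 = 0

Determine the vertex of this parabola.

Only y is squared. Complete the square in y: (y + 6)² = -32(x - 2).
Vertex (2, -6); 4p = -32 so p = -8. Opens left.

(2, -6)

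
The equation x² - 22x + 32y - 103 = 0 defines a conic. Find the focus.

(11, -1)

Only x is squared. Complete the square in x: (x - 11)² = -32(y - 7).
Vertex (11, 7); 4p = -32 so p = -8. Opens down.
Focus is p units from the vertex along the axis: (h, k + p).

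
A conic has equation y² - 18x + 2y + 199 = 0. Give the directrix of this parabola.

x = 13/2

Only y is squared. Complete the square in y: (y + 1)² = 18(x - 11).
Vertex (11, -1); 4p = 18 so p = 9/2. Opens right.
Directrix is the vertical line x = h − p = 11 − (9/2) = 13/2.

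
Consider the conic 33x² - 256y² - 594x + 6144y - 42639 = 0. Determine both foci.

Collect terms: 33(x² - 18x) -256(y² - 24y) = 42639
Complete the square: 33(x - 9)² -256(y - 12)² = 42639 + 2673 - 36864 = 8448
Divide through by 8448 to get (x - 9)²/256 - (y - 12)²/33 = 1.
Hyperbola, center (9, 12), transverse axis horizontal; a² = 256, b² = 33.
c² = a² + b² = 256 + 33 = 289, so c = 17.
Foci lie on the horizontal axis through the center: (h ± c, k).

(-8, 12) and (26, 12)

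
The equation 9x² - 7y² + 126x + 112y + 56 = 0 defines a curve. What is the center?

(-7, 8)

Collect terms: 9(x² + 14x) -7(y² - 16y) = -56
Completing the square gives 9(x + 7)² -7(y - 8)² = -56 + 441 - 448 = -63.
Dividing both sides by -63: (y - 8)²/9 - (x + 7)²/7 = 1
Hyperbola with center (-7, 8).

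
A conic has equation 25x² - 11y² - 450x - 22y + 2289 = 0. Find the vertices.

(9, -6) and (9, 4)

Collect terms: 25(x² - 18x) -11(y² + 2y) = -2289
Complete the square in x and y: 25(x - 9)² -11(y + 1)² = -2289 + 2025 - 11 = -275
Dividing both sides by -275: (y + 1)²/25 - (x - 9)²/11 = 1
Hyperbola, center (9, -1), transverse axis vertical; a² = 25, b² = 11.
a = 5. Vertices at (h, k ± a).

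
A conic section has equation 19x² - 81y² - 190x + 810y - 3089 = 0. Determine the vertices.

19(x² - 10x) -81(y² - 10y) = 3089
Complete the square: 19(x - 5)² -81(y - 5)² = 3089 + 475 - 2025 = 1539
Divide through by 1539 to get (x - 5)²/81 - (y - 5)²/19 = 1.
Hyperbola, center (5, 5), transverse axis horizontal; a² = 81, b² = 19.
a = 9. Vertices at (h ± a, k).

(-4, 5) and (14, 5)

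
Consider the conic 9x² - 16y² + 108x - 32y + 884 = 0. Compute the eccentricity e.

Group: 9(x² + 12x) -16(y² + 2y) = -884
Complete the square: 9(x + 6)² -16(y + 1)² = -884 + 324 - 16 = -576
Divide by -576: (y + 1)²/36 - (x + 6)²/64 = 1
Hyperbola, center (-6, -1), transverse axis vertical; a² = 36, b² = 64.
c² = a² + b² = 100, so c = 10.
e = c/a = 10/6 = 5/3.

e = 5/3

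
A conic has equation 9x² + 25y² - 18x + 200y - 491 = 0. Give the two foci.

(-7, -4) and (9, -4)

Collect terms: 9(x² - 2x) + 25(y² + 8y) = 491
9(x - 1)² + 25(y + 4)² = 491 + 9 + 400 = 900
Dividing both sides by 900: (x - 1)²/100 + (y + 4)²/36 = 1
Ellipse, center (1, -4), major axis horizontal; a² = 100, b² = 36.
c² = a² - b² = 100 - 36 = 64, so c = 8.
Foci lie on the horizontal axis through the center: (h ± c, k).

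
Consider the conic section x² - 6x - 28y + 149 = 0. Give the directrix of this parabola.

Only x is squared. Complete the square in x: (x - 3)² = 28(y - 5).
Vertex (3, 5); 4p = 28 so p = 7. Opens up.
Directrix is the horizontal line y = k − p = 5 − (7) = -2.

y = -2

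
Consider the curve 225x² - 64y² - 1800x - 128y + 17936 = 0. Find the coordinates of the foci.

Group: 225(x² - 8x) -64(y² + 2y) = -17936
225(x - 4)² -64(y + 1)² = -17936 + 3600 - 64 = -14400
Divide by -14400: (y + 1)²/225 - (x - 4)²/64 = 1
Hyperbola, center (4, -1), transverse axis vertical; a² = 225, b² = 64.
c² = a² + b² = 225 + 64 = 289, so c = 17.
Foci lie on the vertical axis through the center: (h, k ± c).

(4, -18) and (4, 16)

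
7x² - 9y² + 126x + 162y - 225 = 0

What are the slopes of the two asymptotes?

√7/3 and -√7/3

7(x² + 18x) -9(y² - 18y) = 225
Completing the square gives 7(x + 9)² -9(y - 9)² = 225 + 567 - 729 = 63.
Divide by 63: (x + 9)²/9 - (y - 9)²/7 = 1
Hyperbola, center (-9, 9), transverse axis horizontal; a² = 9, b² = 7.
For a horizontal hyperbola the asymptotes have slope ±b/a.
Here that is ±√7/3.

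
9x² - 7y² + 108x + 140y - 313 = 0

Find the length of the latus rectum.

14/3

Group the x- and y-terms: 9(x² + 12x) -7(y² - 20y) = 313
Complete the square: 9(x + 6)² -7(y - 10)² = 313 + 324 - 700 = -63
Divide through by -63 to get (y - 10)²/9 - (x + 6)²/7 = 1.
Hyperbola, center (-6, 10), transverse axis vertical; a² = 9, b² = 7.
Latus rectum length = 2b²/a = 2·7/3 = 14/3.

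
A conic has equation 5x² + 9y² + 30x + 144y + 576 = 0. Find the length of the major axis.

6

Rearranging, 5(x² + 6x) + 9(y² + 16y) = -576.
Complete the square: 5(x + 3)² + 9(y + 8)² = -576 + 45 + 576 = 45
Divide by 45: (x + 3)²/9 + (y + 8)²/5 = 1
Ellipse, center (-3, -8), major axis horizontal; a² = 9, b² = 5.
a² = 9 so a = 3; the major axis has length 2a = 6.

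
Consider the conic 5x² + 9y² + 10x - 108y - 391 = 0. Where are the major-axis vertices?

(-13, 6) and (11, 6)

Rearranging, 5(x² + 2x) + 9(y² - 12y) = 391.
Complete the square: 5(x + 1)² + 9(y - 6)² = 391 + 5 + 324 = 720
Divide through by 720 to get (x + 1)²/144 + (y - 6)²/80 = 1.
Ellipse, center (-1, 6), major axis horizontal; a² = 144, b² = 80.
a = 12. Vertices at (h ± a, k).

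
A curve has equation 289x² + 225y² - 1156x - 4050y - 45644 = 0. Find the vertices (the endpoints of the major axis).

289(x² - 4x) + 225(y² - 18y) = 45644
Complete the square in x and y: 289(x - 2)² + 225(y - 9)² = 45644 + 1156 + 18225 = 65025
Dividing both sides by 65025: (x - 2)²/225 + (y - 9)²/289 = 1
Ellipse, center (2, 9), major axis vertical; a² = 289, b² = 225.
a = 17. Vertices at (h, k ± a).

(2, -8) and (2, 26)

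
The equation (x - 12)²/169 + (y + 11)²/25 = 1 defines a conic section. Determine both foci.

Center (12, -11). The larger denominator 169 sits under the x-term, so the major axis is horizontal; a² = 169, b² = 25.
c² = a² - b² = 169 - 25 = 144, so c = 12.
Foci lie on the horizontal axis through the center: (h ± c, k).

(0, -11) and (24, -11)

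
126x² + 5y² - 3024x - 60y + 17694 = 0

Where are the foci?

Rearranging, 126(x² - 24x) + 5(y² - 12y) = -17694.
Complete the square in x and y: 126(x - 12)² + 5(y - 6)² = -17694 + 18144 + 180 = 630
Dividing both sides by 630: (x - 12)²/5 + (y - 6)²/126 = 1
Ellipse, center (12, 6), major axis vertical; a² = 126, b² = 5.
c² = a² - b² = 126 - 5 = 121, so c = 11.
Foci lie on the vertical axis through the center: (h, k ± c).

(12, -5) and (12, 17)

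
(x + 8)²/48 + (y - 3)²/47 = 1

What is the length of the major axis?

8√3

Center (-8, 3). The larger denominator 48 sits under the x-term, so the major axis is horizontal; a² = 48, b² = 47.
a² = 48 so a = 4√3; the major axis has length 2a = 8√3.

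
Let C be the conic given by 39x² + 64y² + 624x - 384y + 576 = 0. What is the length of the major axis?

16

39(x² + 16x) + 64(y² - 6y) = -576
Completing the square gives 39(x + 8)² + 64(y - 3)² = -576 + 2496 + 576 = 2496.
Dividing both sides by 2496: (x + 8)²/64 + (y - 3)²/39 = 1
Ellipse, center (-8, 3), major axis horizontal; a² = 64, b² = 39.
a² = 64 so a = 8; the major axis has length 2a = 16.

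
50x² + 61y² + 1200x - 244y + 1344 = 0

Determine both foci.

50(x² + 24x) + 61(y² - 4y) = -1344
Complete the square: 50(x + 12)² + 61(y - 2)² = -1344 + 7200 + 244 = 6100
Dividing both sides by 6100: (x + 12)²/122 + (y - 2)²/100 = 1
Ellipse, center (-12, 2), major axis horizontal; a² = 122, b² = 100.
c² = a² - b² = 122 - 100 = 22, so c = √22.
Foci lie on the horizontal axis through the center: (h ± c, k).

(-12 - √22, 2) and (-12 + √22, 2)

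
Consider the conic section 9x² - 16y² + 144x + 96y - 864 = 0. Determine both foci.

(-23, 3) and (7, 3)

Rearranging, 9(x² + 16x) -16(y² - 6y) = 864.
Completing the square gives 9(x + 8)² -16(y - 3)² = 864 + 576 - 144 = 1296.
Divide by 1296: (x + 8)²/144 - (y - 3)²/81 = 1
Hyperbola, center (-8, 3), transverse axis horizontal; a² = 144, b² = 81.
c² = a² + b² = 144 + 81 = 225, so c = 15.
Foci lie on the horizontal axis through the center: (h ± c, k).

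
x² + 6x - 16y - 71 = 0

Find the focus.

(-3, -1)

Only x is squared. Complete the square in x: (x + 3)² = 16(y + 5).
Vertex (-3, -5); 4p = 16 so p = 4. Opens up.
Focus is p units from the vertex along the axis: (h, k + p).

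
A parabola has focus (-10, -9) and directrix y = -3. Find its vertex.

The vertex is the midpoint between the focus and the directrix along the axis of symmetry.
Axis is vertical (directrix is horizontal). Vertex y-coordinate = (-9 + (-3))/2 = -6; x-coordinate = -10.

(-10, -6)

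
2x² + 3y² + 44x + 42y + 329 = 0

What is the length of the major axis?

2√30

Rearranging, 2(x² + 22x) + 3(y² + 14y) = -329.
Complete the square: 2(x + 11)² + 3(y + 7)² = -329 + 242 + 147 = 60
Dividing both sides by 60: (x + 11)²/30 + (y + 7)²/20 = 1
Ellipse, center (-11, -7), major axis horizontal; a² = 30, b² = 20.
a² = 30 so a = √30; the major axis has length 2a = 2√30.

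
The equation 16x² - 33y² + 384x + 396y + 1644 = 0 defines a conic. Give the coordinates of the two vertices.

(-12, 2) and (-12, 10)

16(x² + 24x) -33(y² - 12y) = -1644
16(x + 12)² -33(y - 6)² = -1644 + 2304 - 1188 = -528
Divide through by -528 to get (y - 6)²/16 - (x + 12)²/33 = 1.
Hyperbola, center (-12, 6), transverse axis vertical; a² = 16, b² = 33.
a = 4. Vertices at (h, k ± a).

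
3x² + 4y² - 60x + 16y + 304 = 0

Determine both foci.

(9, -2) and (11, -2)

3(x² - 20x) + 4(y² + 4y) = -304
Complete the square: 3(x - 10)² + 4(y + 2)² = -304 + 300 + 16 = 12
Divide by 12: (x - 10)²/4 + (y + 2)²/3 = 1
Ellipse, center (10, -2), major axis horizontal; a² = 4, b² = 3.
c² = a² - b² = 4 - 3 = 1, so c = 1.
Foci lie on the horizontal axis through the center: (h ± c, k).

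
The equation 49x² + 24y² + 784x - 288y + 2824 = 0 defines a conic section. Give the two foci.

(-8, 1) and (-8, 11)

49(x² + 16x) + 24(y² - 12y) = -2824
Complete the square: 49(x + 8)² + 24(y - 6)² = -2824 + 3136 + 864 = 1176
Dividing both sides by 1176: (x + 8)²/24 + (y - 6)²/49 = 1
Ellipse, center (-8, 6), major axis vertical; a² = 49, b² = 24.
c² = a² - b² = 49 - 24 = 25, so c = 5.
Foci lie on the vertical axis through the center: (h, k ± c).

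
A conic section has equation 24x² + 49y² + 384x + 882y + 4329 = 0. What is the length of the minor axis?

Group: 24(x² + 16x) + 49(y² + 18y) = -4329
Complete the square: 24(x + 8)² + 49(y + 9)² = -4329 + 1536 + 3969 = 1176
Dividing both sides by 1176: (x + 8)²/49 + (y + 9)²/24 = 1
Ellipse, center (-8, -9), major axis horizontal; a² = 49, b² = 24.
b² = 24 so b = 2√6; the minor axis has length 2b = 4√6.

4√6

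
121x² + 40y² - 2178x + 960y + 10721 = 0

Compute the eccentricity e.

e = 9/11

Group: 121(x² - 18x) + 40(y² + 24y) = -10721
Complete the square: 121(x - 9)² + 40(y + 12)² = -10721 + 9801 + 5760 = 4840
Divide through by 4840 to get (x - 9)²/40 + (y + 12)²/121 = 1.
Ellipse, center (9, -12), major axis vertical; a² = 121, b² = 40.
c² = a² - b² = 81, so c = 9.
e = c/a = 9/11.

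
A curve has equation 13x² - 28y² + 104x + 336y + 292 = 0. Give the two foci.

Group the x- and y-terms: 13(x² + 8x) -28(y² - 12y) = -292
13(x + 4)² -28(y - 6)² = -292 + 208 - 1008 = -1092
Dividing both sides by -1092: (y - 6)²/39 - (x + 4)²/84 = 1
Hyperbola, center (-4, 6), transverse axis vertical; a² = 39, b² = 84.
c² = a² + b² = 39 + 84 = 123, so c = √123.
Foci lie on the vertical axis through the center: (h, k ± c).

(-4, 6 - √123) and (-4, 6 + √123)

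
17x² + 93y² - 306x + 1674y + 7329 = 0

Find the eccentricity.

17(x² - 18x) + 93(y² + 18y) = -7329
Completing the square gives 17(x - 9)² + 93(y + 9)² = -7329 + 1377 + 7533 = 1581.
Dividing both sides by 1581: (x - 9)²/93 + (y + 9)²/17 = 1
Ellipse, center (9, -9), major axis horizontal; a² = 93, b² = 17.
c² = a² - b² = 76, so c = 2√19.
e = c/a = 2√19/√93 = 2√1767/93.

e = 2√1767/93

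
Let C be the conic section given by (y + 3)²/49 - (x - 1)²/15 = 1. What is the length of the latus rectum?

30/7

Center (1, -3). The positive term is the y-term, so the transverse axis is vertical; a² = 49, b² = 15.
Latus rectum length = 2b²/a = 2·15/7 = 30/7.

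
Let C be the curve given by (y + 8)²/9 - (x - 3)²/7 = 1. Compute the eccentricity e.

Center (3, -8). The positive term is the y-term, so the transverse axis is vertical; a² = 9, b² = 7.
c² = a² + b² = 16, so c = 4.
e = c/a = 4/3.

e = 4/3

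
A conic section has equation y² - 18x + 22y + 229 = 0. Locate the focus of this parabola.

Only y is squared. Complete the square in y: (y + 11)² = 18(x - 6).
Vertex (6, -11); 4p = 18 so p = 9/2. Opens right.
Focus is p units from the vertex along the axis: (h + p, k).

(21/2, -11)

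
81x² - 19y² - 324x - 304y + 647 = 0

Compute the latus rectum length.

38/9

Collect terms: 81(x² - 4x) -19(y² + 16y) = -647
Complete the square in x and y: 81(x - 2)² -19(y + 8)² = -647 + 324 - 1216 = -1539
Divide by -1539: (y + 8)²/81 - (x - 2)²/19 = 1
Hyperbola, center (2, -8), transverse axis vertical; a² = 81, b² = 19.
Latus rectum length = 2b²/a = 2·19/9 = 38/9.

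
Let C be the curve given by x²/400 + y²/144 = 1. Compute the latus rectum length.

Center (0, 0). The larger denominator 400 sits under the x-term, so the major axis is horizontal; a² = 400, b² = 144.
Latus rectum length = 2b²/a = 2·144/20 = 72/5.

72/5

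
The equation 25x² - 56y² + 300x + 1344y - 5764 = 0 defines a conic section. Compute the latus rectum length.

112/5

Rearranging, 25(x² + 12x) -56(y² - 24y) = 5764.
25(x + 6)² -56(y - 12)² = 5764 + 900 - 8064 = -1400
Divide through by -1400 to get (y - 12)²/25 - (x + 6)²/56 = 1.
Hyperbola, center (-6, 12), transverse axis vertical; a² = 25, b² = 56.
Latus rectum length = 2b²/a = 2·56/5 = 112/5.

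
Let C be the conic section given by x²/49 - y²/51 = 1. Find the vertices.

Center (0, 0). The positive term is the x-term, so the transverse axis is horizontal; a² = 49, b² = 51.
a = 7. Vertices at (h ± a, k).

(-7, 0) and (7, 0)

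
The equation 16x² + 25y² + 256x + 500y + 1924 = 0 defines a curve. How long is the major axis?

20

16(x² + 16x) + 25(y² + 20y) = -1924
16(x + 8)² + 25(y + 10)² = -1924 + 1024 + 2500 = 1600
Divide through by 1600 to get (x + 8)²/100 + (y + 10)²/64 = 1.
Ellipse, center (-8, -10), major axis horizontal; a² = 100, b² = 64.
a² = 100 so a = 10; the major axis has length 2a = 20.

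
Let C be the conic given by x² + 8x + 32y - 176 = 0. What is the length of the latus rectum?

32

Only x is squared. Complete the square in x: (x + 4)² = -32(y - 6).
Vertex (-4, 6); 4p = -32 so p = -8. Opens down.
Latus rectum length = |4p| = 32.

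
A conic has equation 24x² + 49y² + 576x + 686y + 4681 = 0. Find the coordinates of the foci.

Rearranging, 24(x² + 24x) + 49(y² + 14y) = -4681.
Complete the square in x and y: 24(x + 12)² + 49(y + 7)² = -4681 + 3456 + 2401 = 1176
Divide by 1176: (x + 12)²/49 + (y + 7)²/24 = 1
Ellipse, center (-12, -7), major axis horizontal; a² = 49, b² = 24.
c² = a² - b² = 49 - 24 = 25, so c = 5.
Foci lie on the horizontal axis through the center: (h ± c, k).

(-17, -7) and (-7, -7)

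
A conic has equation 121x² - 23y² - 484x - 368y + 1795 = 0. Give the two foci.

Group the x- and y-terms: 121(x² - 4x) -23(y² + 16y) = -1795
Complete the square: 121(x - 2)² -23(y + 8)² = -1795 + 484 - 1472 = -2783
Divide by -2783: (y + 8)²/121 - (x - 2)²/23 = 1
Hyperbola, center (2, -8), transverse axis vertical; a² = 121, b² = 23.
c² = a² + b² = 121 + 23 = 144, so c = 12.
Foci lie on the vertical axis through the center: (h, k ± c).

(2, -20) and (2, 4)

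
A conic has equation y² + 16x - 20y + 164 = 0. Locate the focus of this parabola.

Only y is squared. Complete the square in y: (y - 10)² = -16(x + 4).
Vertex (-4, 10); 4p = -16 so p = -4. Opens left.
Focus is p units from the vertex along the axis: (h + p, k).

(-8, 10)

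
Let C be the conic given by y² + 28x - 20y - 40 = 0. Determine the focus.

Only y is squared. Complete the square in y: (y - 10)² = -28(x - 5).
Vertex (5, 10); 4p = -28 so p = -7. Opens left.
Focus is p units from the vertex along the axis: (h + p, k).

(-2, 10)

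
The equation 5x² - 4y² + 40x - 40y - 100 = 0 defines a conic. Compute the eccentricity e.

e = 3/2

Group the x- and y-terms: 5(x² + 8x) -4(y² + 10y) = 100
Completing the square gives 5(x + 4)² -4(y + 5)² = 100 + 80 - 100 = 80.
Divide by 80: (x + 4)²/16 - (y + 5)²/20 = 1
Hyperbola, center (-4, -5), transverse axis horizontal; a² = 16, b² = 20.
c² = a² + b² = 36, so c = 6.
e = c/a = 6/4 = 3/2.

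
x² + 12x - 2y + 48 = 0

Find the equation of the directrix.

Only x is squared. Complete the square in x: (x + 6)² = 2(y - 6).
Vertex (-6, 6); 4p = 2 so p = 1/2. Opens up.
Directrix is the horizontal line y = k − p = 6 − (1/2) = 11/2.

y = 11/2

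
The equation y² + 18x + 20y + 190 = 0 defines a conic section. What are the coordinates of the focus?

Only y is squared. Complete the square in y: (y + 10)² = -18(x + 5).
Vertex (-5, -10); 4p = -18 so p = -9/2. Opens left.
Focus is p units from the vertex along the axis: (h + p, k).

(-19/2, -10)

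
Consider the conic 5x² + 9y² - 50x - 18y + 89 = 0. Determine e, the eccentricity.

e = 2/3

Group: 5(x² - 10x) + 9(y² - 2y) = -89
5(x - 5)² + 9(y - 1)² = -89 + 125 + 9 = 45
Divide through by 45 to get (x - 5)²/9 + (y - 1)²/5 = 1.
Ellipse, center (5, 1), major axis horizontal; a² = 9, b² = 5.
c² = a² - b² = 4, so c = 2.
e = c/a = 2/3.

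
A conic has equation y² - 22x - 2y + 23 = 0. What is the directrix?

x = -9/2

Only y is squared. Complete the square in y: (y - 1)² = 22(x - 1).
Vertex (1, 1); 4p = 22 so p = 11/2. Opens right.
Directrix is the vertical line x = h − p = 1 − (11/2) = -9/2.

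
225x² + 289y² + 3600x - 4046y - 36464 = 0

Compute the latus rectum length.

Group the x- and y-terms: 225(x² + 16x) + 289(y² - 14y) = 36464
Complete the square: 225(x + 8)² + 289(y - 7)² = 36464 + 14400 + 14161 = 65025
Divide through by 65025 to get (x + 8)²/289 + (y - 7)²/225 = 1.
Ellipse, center (-8, 7), major axis horizontal; a² = 289, b² = 225.
Latus rectum length = 2b²/a = 2·225/17 = 450/17.

450/17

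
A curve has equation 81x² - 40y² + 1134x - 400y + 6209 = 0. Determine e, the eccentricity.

Group the x- and y-terms: 81(x² + 14x) -40(y² + 10y) = -6209
Complete the square in x and y: 81(x + 7)² -40(y + 5)² = -6209 + 3969 - 1000 = -3240
Dividing both sides by -3240: (y + 5)²/81 - (x + 7)²/40 = 1
Hyperbola, center (-7, -5), transverse axis vertical; a² = 81, b² = 40.
c² = a² + b² = 121, so c = 11.
e = c/a = 11/9.

e = 11/9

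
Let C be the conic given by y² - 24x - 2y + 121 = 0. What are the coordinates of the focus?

(11, 1)

Only y is squared. Complete the square in y: (y - 1)² = 24(x - 5).
Vertex (5, 1); 4p = 24 so p = 6. Opens right.
Focus is p units from the vertex along the axis: (h + p, k).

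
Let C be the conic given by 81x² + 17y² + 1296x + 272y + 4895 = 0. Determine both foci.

Group: 81(x² + 16x) + 17(y² + 16y) = -4895
81(x + 8)² + 17(y + 8)² = -4895 + 5184 + 1088 = 1377
Divide through by 1377 to get (x + 8)²/17 + (y + 8)²/81 = 1.
Ellipse, center (-8, -8), major axis vertical; a² = 81, b² = 17.
c² = a² - b² = 81 - 17 = 64, so c = 8.
Foci lie on the vertical axis through the center: (h, k ± c).

(-8, -16) and (-8, 0)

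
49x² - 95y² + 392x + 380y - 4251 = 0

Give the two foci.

(-16, 2) and (8, 2)

49(x² + 8x) -95(y² - 4y) = 4251
Completing the square gives 49(x + 4)² -95(y - 2)² = 4251 + 784 - 380 = 4655.
Divide through by 4655 to get (x + 4)²/95 - (y - 2)²/49 = 1.
Hyperbola, center (-4, 2), transverse axis horizontal; a² = 95, b² = 49.
c² = a² + b² = 95 + 49 = 144, so c = 12.
Foci lie on the horizontal axis through the center: (h ± c, k).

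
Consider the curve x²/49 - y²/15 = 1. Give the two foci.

Center (0, 0). The positive term is the x-term, so the transverse axis is horizontal; a² = 49, b² = 15.
c² = a² + b² = 49 + 15 = 64, so c = 8.
Foci lie on the horizontal axis through the center: (h ± c, k).

(-8, 0) and (8, 0)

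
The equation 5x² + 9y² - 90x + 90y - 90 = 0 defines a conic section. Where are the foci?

(1, -5) and (17, -5)

Group the x- and y-terms: 5(x² - 18x) + 9(y² + 10y) = 90
Complete the square: 5(x - 9)² + 9(y + 5)² = 90 + 405 + 225 = 720
Dividing both sides by 720: (x - 9)²/144 + (y + 5)²/80 = 1
Ellipse, center (9, -5), major axis horizontal; a² = 144, b² = 80.
c² = a² - b² = 144 - 80 = 64, so c = 8.
Foci lie on the horizontal axis through the center: (h ± c, k).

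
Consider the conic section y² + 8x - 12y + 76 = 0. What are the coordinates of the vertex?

Only y is squared. Complete the square in y: (y - 6)² = -8(x + 5).
Vertex (-5, 6); 4p = -8 so p = -2. Opens left.

(-5, 6)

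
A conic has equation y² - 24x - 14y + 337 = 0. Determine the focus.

(18, 7)

Only y is squared. Complete the square in y: (y - 7)² = 24(x - 12).
Vertex (12, 7); 4p = 24 so p = 6. Opens right.
Focus is p units from the vertex along the axis: (h + p, k).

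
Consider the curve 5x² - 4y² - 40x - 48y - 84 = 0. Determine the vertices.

Group: 5(x² - 8x) -4(y² + 12y) = 84
Completing the square gives 5(x - 4)² -4(y + 6)² = 84 + 80 - 144 = 20.
Divide by 20: (x - 4)²/4 - (y + 6)²/5 = 1
Hyperbola, center (4, -6), transverse axis horizontal; a² = 4, b² = 5.
a = 2. Vertices at (h ± a, k).

(2, -6) and (6, -6)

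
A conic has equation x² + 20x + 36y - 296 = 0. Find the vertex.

Only x is squared. Complete the square in x: (x + 10)² = -36(y - 11).
Vertex (-10, 11); 4p = -36 so p = -9. Opens down.

(-10, 11)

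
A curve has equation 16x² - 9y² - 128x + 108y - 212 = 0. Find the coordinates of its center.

(4, 6)

Rearranging, 16(x² - 8x) -9(y² - 12y) = 212.
Complete the square in x and y: 16(x - 4)² -9(y - 6)² = 212 + 256 - 324 = 144
Divide through by 144 to get (x - 4)²/9 - (y - 6)²/16 = 1.
Hyperbola with center (4, 6).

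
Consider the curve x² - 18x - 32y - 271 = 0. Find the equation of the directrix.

Only x is squared. Complete the square in x: (x - 9)² = 32(y + 11).
Vertex (9, -11); 4p = 32 so p = 8. Opens up.
Directrix is the horizontal line y = k − p = -11 − (8) = -19.

y = -19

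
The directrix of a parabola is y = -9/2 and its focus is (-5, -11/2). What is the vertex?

(-5, -5)

The vertex is the midpoint between the focus and the directrix along the axis of symmetry.
Axis is vertical (directrix is horizontal). Vertex y-coordinate = (-11/2 + (-9/2))/2 = -5; x-coordinate = -5.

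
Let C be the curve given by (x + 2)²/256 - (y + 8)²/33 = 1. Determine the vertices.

Center (-2, -8). The positive term is the x-term, so the transverse axis is horizontal; a² = 256, b² = 33.
a = 16. Vertices at (h ± a, k).

(-18, -8) and (14, -8)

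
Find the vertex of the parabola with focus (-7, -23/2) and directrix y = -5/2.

(-7, -7)

The vertex is the midpoint between the focus and the directrix along the axis of symmetry.
Axis is vertical (directrix is horizontal). Vertex y-coordinate = (-23/2 + (-5/2))/2 = -7; x-coordinate = -7.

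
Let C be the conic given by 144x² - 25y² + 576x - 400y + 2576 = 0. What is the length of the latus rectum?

25/6

Group the x- and y-terms: 144(x² + 4x) -25(y² + 16y) = -2576
144(x + 2)² -25(y + 8)² = -2576 + 576 - 1600 = -3600
Divide through by -3600 to get (y + 8)²/144 - (x + 2)²/25 = 1.
Hyperbola, center (-2, -8), transverse axis vertical; a² = 144, b² = 25.
Latus rectum length = 2b²/a = 2·25/12 = 25/6.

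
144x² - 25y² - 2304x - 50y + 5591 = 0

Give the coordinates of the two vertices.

144(x² - 16x) -25(y² + 2y) = -5591
Complete the square in x and y: 144(x - 8)² -25(y + 1)² = -5591 + 9216 - 25 = 3600
Divide by 3600: (x - 8)²/25 - (y + 1)²/144 = 1
Hyperbola, center (8, -1), transverse axis horizontal; a² = 25, b² = 144.
a = 5. Vertices at (h ± a, k).

(3, -1) and (13, -1)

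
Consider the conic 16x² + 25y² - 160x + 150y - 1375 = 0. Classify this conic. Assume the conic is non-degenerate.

No xy term. Coefficients of x² and y² are A = 16, C = 25.
A and C have the same sign but A ≠ C ⇒ ellipse.

ellipse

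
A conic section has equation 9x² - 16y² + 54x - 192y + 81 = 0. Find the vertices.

Collect terms: 9(x² + 6x) -16(y² + 12y) = -81
9(x + 3)² -16(y + 6)² = -81 + 81 - 576 = -576
Divide through by -576 to get (y + 6)²/36 - (x + 3)²/64 = 1.
Hyperbola, center (-3, -6), transverse axis vertical; a² = 36, b² = 64.
a = 6. Vertices at (h, k ± a).

(-3, -12) and (-3, 0)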